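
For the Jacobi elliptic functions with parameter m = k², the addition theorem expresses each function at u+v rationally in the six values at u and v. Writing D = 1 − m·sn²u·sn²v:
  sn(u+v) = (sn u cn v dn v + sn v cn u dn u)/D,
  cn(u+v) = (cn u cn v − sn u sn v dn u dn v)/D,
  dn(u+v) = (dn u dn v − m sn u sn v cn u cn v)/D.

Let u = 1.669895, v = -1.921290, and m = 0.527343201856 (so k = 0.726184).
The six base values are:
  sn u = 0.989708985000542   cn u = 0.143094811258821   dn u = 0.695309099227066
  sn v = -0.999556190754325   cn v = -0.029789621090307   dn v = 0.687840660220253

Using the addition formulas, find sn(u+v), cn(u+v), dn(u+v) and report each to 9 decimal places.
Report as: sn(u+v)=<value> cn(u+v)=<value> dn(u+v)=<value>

m = k² = 0.527343201856
D = 1 − m·sn²u·sn²v = 0.4839131368470843
sn(u+v) = (sn u·cn v·dn v + sn v·cn u·dn u)/D = -0.119730611929924/0.4839131368470843 = -0.2474217019815246
cn(u+v) = (cn u·cn v − sn u·sn v·dn u·dn v)/D = 0.4688672568862864/0.4839131368470843 = 0.9689078910755994
dn(u+v) = (dn u·dn v − m·sn u·sn v·cn u·cn v)/D = 0.4760380636350185/0.4839131368470843 = 0.9837262669425021

sn(u+v)=-0.247421702 cn(u+v)=0.968907891 dn(u+v)=0.983726267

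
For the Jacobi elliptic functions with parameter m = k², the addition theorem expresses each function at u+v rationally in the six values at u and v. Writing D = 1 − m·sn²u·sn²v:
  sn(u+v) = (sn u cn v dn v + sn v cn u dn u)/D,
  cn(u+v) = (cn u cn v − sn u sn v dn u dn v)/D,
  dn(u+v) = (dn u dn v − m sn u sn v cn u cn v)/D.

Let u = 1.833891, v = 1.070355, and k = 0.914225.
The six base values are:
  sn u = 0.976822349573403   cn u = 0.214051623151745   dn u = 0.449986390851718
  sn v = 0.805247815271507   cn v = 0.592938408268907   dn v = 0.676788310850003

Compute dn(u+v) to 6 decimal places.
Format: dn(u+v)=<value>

m = k² = 0.835807350625
D = 1 − m·sn²u·sn²v = 0.4828738829813964
dn(u+v) = (dn u·dn v − m·sn u·sn v·cn u·cn v)/D = 0.221104541377608/0.4828738829813964 = 0.45789293886107

dn(u+v)=0.457893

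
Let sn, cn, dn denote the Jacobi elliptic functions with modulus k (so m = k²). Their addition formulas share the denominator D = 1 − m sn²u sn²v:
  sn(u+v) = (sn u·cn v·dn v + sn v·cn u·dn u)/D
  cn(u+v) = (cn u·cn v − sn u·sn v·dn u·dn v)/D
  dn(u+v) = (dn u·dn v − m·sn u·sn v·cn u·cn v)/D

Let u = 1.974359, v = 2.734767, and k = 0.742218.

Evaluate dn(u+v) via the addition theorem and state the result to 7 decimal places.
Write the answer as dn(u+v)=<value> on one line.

dn(u+v)=0.8295779

sn u = 0.9987496436225043, cn u = -0.04999149291550196, dn u = 0.6711849154815506
sn v = 0.8288745366349028, cn v = -0.5594345381885848, dn v = 0.7883667095361359
m = k² = 0.550887559524
D = 1 − m·sn²u·sn²v = 0.6224679415860885
dn(u+v) = (dn u·dn v − m·sn u·sn v·cn u·cn v)/D = 0.5163856268860976/0.6224679415860885 = 0.8295778664043545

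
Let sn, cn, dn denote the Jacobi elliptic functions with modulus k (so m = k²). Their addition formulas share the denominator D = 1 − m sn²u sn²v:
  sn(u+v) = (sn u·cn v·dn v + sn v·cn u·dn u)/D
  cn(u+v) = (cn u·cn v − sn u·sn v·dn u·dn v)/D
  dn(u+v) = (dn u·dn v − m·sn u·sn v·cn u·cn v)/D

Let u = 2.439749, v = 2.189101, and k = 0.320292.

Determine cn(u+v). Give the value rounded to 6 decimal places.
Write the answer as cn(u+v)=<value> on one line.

sn u = 0.7033255031304933, cn u = -0.7108679459971722, dn u = 0.9742964835872971
sn v = 0.8535117039159868, cn v = -0.521073671641956, dn v = 0.9619081135465585
m = k² = 0.102586965264
D = 1 − m·sn²u·sn²v = 0.9630321770601516
cn(u+v) = (cn u·cn v − sn u·sn v·dn u·dn v)/D = -0.1921735653616027/0.9630321770601516 = -0.1995505134088572

cn(u+v)=-0.199551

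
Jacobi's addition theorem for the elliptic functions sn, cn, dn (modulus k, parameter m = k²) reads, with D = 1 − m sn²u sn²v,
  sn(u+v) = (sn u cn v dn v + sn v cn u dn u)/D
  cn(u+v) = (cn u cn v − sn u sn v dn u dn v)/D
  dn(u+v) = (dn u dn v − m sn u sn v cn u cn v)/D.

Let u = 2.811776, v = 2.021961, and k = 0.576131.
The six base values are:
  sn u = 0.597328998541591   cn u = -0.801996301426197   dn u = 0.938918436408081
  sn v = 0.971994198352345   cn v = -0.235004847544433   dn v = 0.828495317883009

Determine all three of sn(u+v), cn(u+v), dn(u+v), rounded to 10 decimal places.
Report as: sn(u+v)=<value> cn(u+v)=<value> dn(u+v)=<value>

m = k² = 0.331926929161
D = 1 − m·sn²u·sn²v = 0.8881085166349398
sn(u+v) = (sn u·cn v·dn v + sn v·cn u·dn u)/D = -0.8482206939005502/0.8881085166349398 = -0.9550867692548143
cn(u+v) = (cn u·cn v − sn u·sn v·dn u·dn v)/D = -0.263169891435898/0.8881085166349398 = -0.2963262782717744
dn(u+v) = (dn u·dn v − m·sn u·sn v·cn u·cn v)/D = 0.7415675960285551/0.8881085166349398 = 0.834996604737413

sn(u+v)=-0.9550867693 cn(u+v)=-0.2963262783 dn(u+v)=0.8349966047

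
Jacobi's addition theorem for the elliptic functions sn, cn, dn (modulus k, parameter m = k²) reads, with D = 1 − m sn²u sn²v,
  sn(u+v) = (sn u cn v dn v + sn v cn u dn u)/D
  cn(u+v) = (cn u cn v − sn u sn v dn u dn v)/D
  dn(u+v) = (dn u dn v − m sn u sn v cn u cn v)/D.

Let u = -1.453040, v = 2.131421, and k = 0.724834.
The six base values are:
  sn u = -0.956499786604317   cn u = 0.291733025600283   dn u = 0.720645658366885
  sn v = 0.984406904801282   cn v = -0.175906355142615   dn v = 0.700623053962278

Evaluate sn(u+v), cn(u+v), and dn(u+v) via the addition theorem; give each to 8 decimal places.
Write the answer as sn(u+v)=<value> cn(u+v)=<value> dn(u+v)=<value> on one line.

m = k² = 0.525384327556
D = 1 − m·sn²u·sn²v = 0.5342035536346815
sn(u+v) = (sn u·cn v·dn v + sn v·cn u·dn u)/D = 0.3248408115567985/0.5342035536346815 = 0.6080843329225454
cn(u+v) = (cn u·cn v − sn u·sn v·dn u·dn v)/D = 0.424089476246514/0.5342035536346815 = 0.7938724356306515
dn(u+v) = (dn u·dn v − m·sn u·sn v·cn u·cn v)/D = 0.4795144071116602/0.5342035536346815 = 0.8976248919519154

sn(u+v)=0.60808433 cn(u+v)=0.79387244 dn(u+v)=0.89762489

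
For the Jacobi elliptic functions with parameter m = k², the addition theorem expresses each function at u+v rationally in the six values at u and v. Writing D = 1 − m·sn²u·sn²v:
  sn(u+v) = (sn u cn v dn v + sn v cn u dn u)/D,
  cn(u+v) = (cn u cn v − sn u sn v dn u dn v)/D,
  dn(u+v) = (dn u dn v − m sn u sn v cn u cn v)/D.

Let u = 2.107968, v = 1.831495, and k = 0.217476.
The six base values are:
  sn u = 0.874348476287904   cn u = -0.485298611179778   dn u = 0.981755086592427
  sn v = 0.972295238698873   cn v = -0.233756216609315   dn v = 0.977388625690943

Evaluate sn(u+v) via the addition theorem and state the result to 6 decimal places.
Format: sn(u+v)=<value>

m = k² = 0.047295810576
D = 1 − m·sn²u·sn²v = 0.9658187369812954
sn(u+v) = (sn u·cn v·dn v + sn v·cn u·dn u)/D = -0.6630075820485781/0.9658187369812954 = -0.6864720642310528

sn(u+v)=-0.686472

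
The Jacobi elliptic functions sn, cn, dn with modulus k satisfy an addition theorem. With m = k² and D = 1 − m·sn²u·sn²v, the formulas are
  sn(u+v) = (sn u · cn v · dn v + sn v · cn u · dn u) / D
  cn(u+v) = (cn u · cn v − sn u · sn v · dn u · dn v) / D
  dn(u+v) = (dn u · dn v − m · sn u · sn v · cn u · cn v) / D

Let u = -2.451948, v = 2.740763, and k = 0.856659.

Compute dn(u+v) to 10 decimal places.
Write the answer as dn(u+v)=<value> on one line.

dn(u+v)=0.9703717627

sn u = -0.985760003773358, cn u = -0.1681583032762558, dn u = 0.535618339828719
sn v = 0.9459784861679893, cn v = -0.3242293998195094, dn v = 0.5859032862171606
m = k² = 0.733864642281
D = 1 − m·sn²u·sn²v = 0.3618527981690757
dn(u+v) = (dn u·dn v − m·sn u·sn v·cn u·cn v)/D = 0.3511317376088491/0.3618527981690757 = 0.9703717627320457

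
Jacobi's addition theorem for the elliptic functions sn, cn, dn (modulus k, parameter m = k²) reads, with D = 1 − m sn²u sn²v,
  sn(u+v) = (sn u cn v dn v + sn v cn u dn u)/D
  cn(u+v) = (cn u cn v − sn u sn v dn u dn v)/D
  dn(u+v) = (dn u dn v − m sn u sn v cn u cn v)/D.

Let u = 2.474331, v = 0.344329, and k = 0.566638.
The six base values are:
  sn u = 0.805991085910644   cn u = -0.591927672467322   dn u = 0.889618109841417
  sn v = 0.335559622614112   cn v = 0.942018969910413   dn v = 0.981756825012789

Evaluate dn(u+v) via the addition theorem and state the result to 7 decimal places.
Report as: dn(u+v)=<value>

dn(u+v)=0.9439807

m = k² = 0.321078623044
D = 1 − m·sn²u·sn²v = 0.9765138806415821
dn(u+v) = (dn u·dn v − m·sn u·sn v·cn u·cn v)/D = 0.9218103049616367/0.9765138806415821 = 0.943980749516838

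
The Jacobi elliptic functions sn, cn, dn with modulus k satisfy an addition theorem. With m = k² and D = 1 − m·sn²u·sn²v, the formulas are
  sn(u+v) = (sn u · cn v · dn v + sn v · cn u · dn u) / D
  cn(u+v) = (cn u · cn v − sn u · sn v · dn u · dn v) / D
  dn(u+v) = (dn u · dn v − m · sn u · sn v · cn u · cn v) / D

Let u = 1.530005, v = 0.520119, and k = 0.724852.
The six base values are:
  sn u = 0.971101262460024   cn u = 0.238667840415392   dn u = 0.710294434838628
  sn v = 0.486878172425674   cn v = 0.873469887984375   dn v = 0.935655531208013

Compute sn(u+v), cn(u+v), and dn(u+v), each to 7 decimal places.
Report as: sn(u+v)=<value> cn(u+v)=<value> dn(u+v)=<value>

m = k² = 0.525410421904
D = 1 − m·sn²u·sn²v = 0.882545859766474
sn(u+v) = (sn u·cn v·dn v + sn v·cn u·dn u)/D = 0.8761866984223543/0.882545859766474 = 0.9927945258892242
cn(u+v) = (cn u·cn v − sn u·sn v·dn u·dn v)/D = -0.1057547355851225/0.882545859766474 = -0.1198291674192498
dn(u+v) = (dn u·dn v − m·sn u·sn v·cn u·cn v)/D = 0.6128033688729052/0.882545859766474 = 0.6943586694011074

sn(u+v)=0.9927945 cn(u+v)=-0.1198292 dn(u+v)=0.6943587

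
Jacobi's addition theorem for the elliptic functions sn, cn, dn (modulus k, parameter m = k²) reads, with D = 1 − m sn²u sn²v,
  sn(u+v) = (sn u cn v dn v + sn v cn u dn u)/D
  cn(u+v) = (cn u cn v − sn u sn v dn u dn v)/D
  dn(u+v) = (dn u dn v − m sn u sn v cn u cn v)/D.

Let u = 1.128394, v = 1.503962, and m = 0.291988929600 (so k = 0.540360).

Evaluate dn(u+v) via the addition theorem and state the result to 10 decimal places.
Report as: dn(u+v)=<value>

dn(u+v)=0.9272891899

sn u = 0.879294265076257, cn u = 0.4762789050587955, dn u = 0.8799126689795822
sn v = 0.9850599115175773, cn v = 0.1722119935456958, dn v = 0.8465639831318117
m = k² = 0.2919889296
D = 1 − m·sn²u·sn²v = 0.7809414757526278
dn(u+v) = (dn u·dn v − m·sn u·sn v·cn u·cn v)/D = 0.7241585883802911/0.7809414757526278 = 0.9272891898620027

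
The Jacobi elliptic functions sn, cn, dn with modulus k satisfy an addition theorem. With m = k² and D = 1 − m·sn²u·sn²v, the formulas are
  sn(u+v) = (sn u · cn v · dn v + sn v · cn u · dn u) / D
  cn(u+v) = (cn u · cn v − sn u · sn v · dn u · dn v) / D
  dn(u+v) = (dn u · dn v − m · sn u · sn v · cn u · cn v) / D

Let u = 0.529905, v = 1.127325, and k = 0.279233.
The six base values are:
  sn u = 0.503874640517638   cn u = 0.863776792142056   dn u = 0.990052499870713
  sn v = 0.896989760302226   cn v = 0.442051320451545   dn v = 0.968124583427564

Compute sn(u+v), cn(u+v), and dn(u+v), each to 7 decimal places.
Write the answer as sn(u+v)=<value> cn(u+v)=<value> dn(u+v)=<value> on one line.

sn(u+v)=0.9986362 cn(u+v)=-0.0522089 dn(u+v)=0.9603340

m = k² = 0.077971068289
D = 1 − m·sn²u·sn²v = 0.9840722856689415
sn(u+v) = (sn u·cn v·dn v + sn v·cn u·dn u)/D = 0.9827301945013991/0.9840722856689415 = 0.9986361863990204
cn(u+v) = (cn u·cn v − sn u·sn v·dn u·dn v)/D = -0.05137731247289089/0.9840722856689415 = -0.05220888060877174
dn(u+v) = (dn u·dn v − m·sn u·sn v·cn u·cn v)/D = 0.9450381108331095/0.9840722856689415 = 0.9603340370374339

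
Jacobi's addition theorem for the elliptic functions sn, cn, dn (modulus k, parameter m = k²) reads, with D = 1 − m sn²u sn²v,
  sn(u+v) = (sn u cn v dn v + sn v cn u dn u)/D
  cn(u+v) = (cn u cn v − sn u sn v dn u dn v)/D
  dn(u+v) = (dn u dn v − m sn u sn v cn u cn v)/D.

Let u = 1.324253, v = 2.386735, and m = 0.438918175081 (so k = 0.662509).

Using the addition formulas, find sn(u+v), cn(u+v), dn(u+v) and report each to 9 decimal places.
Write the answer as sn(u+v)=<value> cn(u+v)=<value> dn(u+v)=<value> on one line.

sn u = 0.933597171273281, cn u = 0.3583243248657953, dn u = 0.7857717888588336
sn v = 0.9022724654149244, cn v = -0.4311663230750681, dn v = 0.8016724044747442
m = k² = 0.438918175081
D = 1 − m·sn²u·sn²v = 0.6885573918915548
sn(u+v) = (sn u·cn v·dn v + sn v·cn u·dn u)/D = -0.0686568609620884/0.6885573918915548 = -0.09971116681135217
cn(u+v) = (cn u·cn v − sn u·sn v·dn u·dn v)/D = -0.6851259135161453/0.6885573918915548 = -0.9950164235896404
dn(u+v) = (dn u·dn v − m·sn u·sn v·cn u·cn v)/D = 0.6870533640055237/0.6885573918915548 = 0.9978156826086794

sn(u+v)=-0.099711167 cn(u+v)=-0.995016424 dn(u+v)=0.997815683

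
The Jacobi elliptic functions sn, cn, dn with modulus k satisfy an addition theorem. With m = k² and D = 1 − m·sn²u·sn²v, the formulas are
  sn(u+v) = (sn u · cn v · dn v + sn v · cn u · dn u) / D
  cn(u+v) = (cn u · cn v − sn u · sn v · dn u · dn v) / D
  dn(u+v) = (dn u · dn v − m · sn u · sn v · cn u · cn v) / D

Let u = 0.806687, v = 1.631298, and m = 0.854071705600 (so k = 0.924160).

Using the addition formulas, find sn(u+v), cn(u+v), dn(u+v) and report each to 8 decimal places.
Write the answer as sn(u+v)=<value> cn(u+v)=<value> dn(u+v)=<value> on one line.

sn u = 0.6757954883058403, cn u = 0.7370891791265633, dn u = 0.780990296485758
sn v = 0.9494462538173031, cn v = 0.313929627643345, dn v = 0.479685947059784
m = k² = 0.8540717056
D = 1 − m·sn²u·sn²v = 0.648386386788945
sn(u+v) = (sn u·cn v·dn v + sn v·cn u·dn u)/D = 0.6483241939195936/0.648386386788945 = 0.9999040805442271
cn(u+v) = (cn u·cn v − sn u·sn v·dn u·dn v)/D = -0.008980320246656185/0.648386386788945 = -0.01385026032259889
dn(u+v) = (dn u·dn v − m·sn u·sn v·cn u·cn v)/D = 0.2478262467334364/0.648386386788945 = 0.3822200030459705

sn(u+v)=0.99990408 cn(u+v)=-0.01385026 dn(u+v)=0.38222000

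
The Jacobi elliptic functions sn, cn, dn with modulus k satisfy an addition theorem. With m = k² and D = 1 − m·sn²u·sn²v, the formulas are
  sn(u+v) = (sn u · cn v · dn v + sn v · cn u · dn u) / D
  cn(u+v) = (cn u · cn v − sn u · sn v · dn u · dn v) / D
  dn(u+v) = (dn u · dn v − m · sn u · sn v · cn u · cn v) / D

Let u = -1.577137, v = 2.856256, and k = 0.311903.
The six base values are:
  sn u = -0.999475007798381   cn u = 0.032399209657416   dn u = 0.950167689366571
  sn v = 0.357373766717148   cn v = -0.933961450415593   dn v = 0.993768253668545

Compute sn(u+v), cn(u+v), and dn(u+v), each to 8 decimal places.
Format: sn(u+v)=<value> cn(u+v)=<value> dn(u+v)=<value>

sn(u+v)=0.95045226 cn(u+v)=0.31087056 dn(u+v)=0.95504871

m = k² = 0.097283481409
D = 1 − m·sn²u·sn²v = 0.9875883842721019
sn(u+v) = (sn u·cn v·dn v + sn v·cn u·dn u)/D = 0.9386556104874287/0.9875883842721019 = 0.9504522586900018
cn(u+v) = (cn u·cn v − sn u·sn v·dn u·dn v)/D = 0.3070121522833476/0.9875883842721019 = 0.3108705581927532
dn(u+v) = (dn u·dn v − m·sn u·sn v·cn u·cn v)/D = 0.9431950148855269/0.9875883842721019 = 0.9550487125065824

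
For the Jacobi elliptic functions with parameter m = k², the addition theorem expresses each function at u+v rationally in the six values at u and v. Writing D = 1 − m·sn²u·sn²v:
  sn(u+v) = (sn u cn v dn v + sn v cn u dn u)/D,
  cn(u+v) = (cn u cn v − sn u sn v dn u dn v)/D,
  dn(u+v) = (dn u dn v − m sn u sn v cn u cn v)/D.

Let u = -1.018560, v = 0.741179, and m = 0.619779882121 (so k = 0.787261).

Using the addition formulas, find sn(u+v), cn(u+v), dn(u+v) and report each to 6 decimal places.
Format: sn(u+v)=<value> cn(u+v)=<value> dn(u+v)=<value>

sn u = -0.8020404570397396, cn u = 0.5972697089853842, dn u = 0.7754449563012551
sn v = 0.6471780482576061, cn v = 0.7623388838656176, dn v = 0.8604718181528549
m = k² = 0.619779882121
D = 1 − m·sn²u·sn²v = 0.8330149532320314
sn(u+v) = (sn u·cn v·dn v + sn v·cn u·dn u)/D = -0.2263750083980182/0.8330149532320314 = -0.2717538352939539
cn(u+v) = (cn u·cn v − sn u·sn v·dn u·dn v)/D = 0.8016659328429521/0.8330149532320314 = 0.9623667975377302
dn(u+v) = (dn u·dn v − m·sn u·sn v·cn u·cn v)/D = 0.8137277756386696/0.8330149532320314 = 0.976846540967207

sn(u+v)=-0.271754 cn(u+v)=0.962367 dn(u+v)=0.976847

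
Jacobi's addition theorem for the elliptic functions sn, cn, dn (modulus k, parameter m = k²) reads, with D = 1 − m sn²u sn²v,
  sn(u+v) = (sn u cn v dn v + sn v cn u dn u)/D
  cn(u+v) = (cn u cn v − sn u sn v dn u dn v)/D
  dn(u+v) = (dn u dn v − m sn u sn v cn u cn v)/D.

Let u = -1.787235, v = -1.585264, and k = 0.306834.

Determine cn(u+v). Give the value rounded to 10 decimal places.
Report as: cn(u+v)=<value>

cn(u+v)=-0.9883615804

sn u = -0.9857705585418814, cn u = -0.1680964184985127, dn u = 0.9531595644054147
sn v = -0.9997259202608379, cn v = 0.02341120156294561, dn v = 0.9517901538673682
m = k² = 0.094147103556
D = 1 − m·sn²u·sn²v = 0.9085632977261648
cn(u+v) = (cn u·cn v − sn u·sn v·dn u·dn v)/D = -0.89798905687258/0.9085632977261648 = -0.9883615804423878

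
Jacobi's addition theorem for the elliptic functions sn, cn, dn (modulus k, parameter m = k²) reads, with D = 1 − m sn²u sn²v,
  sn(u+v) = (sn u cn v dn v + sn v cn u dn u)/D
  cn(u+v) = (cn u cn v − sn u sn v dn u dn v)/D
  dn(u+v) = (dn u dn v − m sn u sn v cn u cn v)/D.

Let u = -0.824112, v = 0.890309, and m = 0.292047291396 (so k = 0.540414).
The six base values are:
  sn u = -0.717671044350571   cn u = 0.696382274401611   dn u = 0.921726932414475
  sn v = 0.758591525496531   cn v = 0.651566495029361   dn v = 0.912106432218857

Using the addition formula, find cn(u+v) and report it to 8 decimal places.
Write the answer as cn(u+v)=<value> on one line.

m = k² = 0.292047291396
D = 1 − m·sn²u·sn²v = 0.9134394505161621
cn(u+v) = (cn u·cn v − sn u·sn v·dn u·dn v)/D = 0.9114396681031701/0.9134394505161621 = 0.997810711578242

cn(u+v)=0.99781071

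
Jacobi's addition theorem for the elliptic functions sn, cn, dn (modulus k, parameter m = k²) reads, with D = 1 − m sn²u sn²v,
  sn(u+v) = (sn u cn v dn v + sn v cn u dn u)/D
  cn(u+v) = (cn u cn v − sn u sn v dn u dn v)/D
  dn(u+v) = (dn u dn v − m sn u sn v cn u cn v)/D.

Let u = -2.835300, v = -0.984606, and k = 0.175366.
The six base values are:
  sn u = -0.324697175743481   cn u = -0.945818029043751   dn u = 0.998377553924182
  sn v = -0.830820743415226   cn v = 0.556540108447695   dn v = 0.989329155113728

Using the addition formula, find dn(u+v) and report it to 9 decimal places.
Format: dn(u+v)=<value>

dn(u+v)=0.994316289

m = k² = 0.030753233956
D = 1 − m·sn²u·sn²v = 0.9977619876604586
dn(u+v) = (dn u·dn v − m·sn u·sn v·cn u·cn v)/D = 0.9920909967603673/0.9977619876604586 = 0.9943162888842974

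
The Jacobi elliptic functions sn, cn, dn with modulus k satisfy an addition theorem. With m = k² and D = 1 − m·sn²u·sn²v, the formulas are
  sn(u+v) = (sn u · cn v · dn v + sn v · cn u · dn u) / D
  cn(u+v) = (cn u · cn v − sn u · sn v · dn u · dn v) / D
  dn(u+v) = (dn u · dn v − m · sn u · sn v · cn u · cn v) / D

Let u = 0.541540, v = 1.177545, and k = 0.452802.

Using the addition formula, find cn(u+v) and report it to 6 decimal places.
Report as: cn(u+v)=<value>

sn u = 0.5110744077853294, cn u = 0.8595364737501689, dn u = 0.9728550045525216
sn v = 0.9066832918006466, cn v = 0.421812053371574, dn v = 0.9118389842589188
m = k² = 0.205029651204
D = 1 − m·sn²u·sn²v = 0.9559753242076956
cn(u+v) = (cn u·cn v − sn u·sn v·dn u·dn v)/D = -0.04849791419722486/0.9559753242076956 = -0.05073134522318295

cn(u+v)=-0.050731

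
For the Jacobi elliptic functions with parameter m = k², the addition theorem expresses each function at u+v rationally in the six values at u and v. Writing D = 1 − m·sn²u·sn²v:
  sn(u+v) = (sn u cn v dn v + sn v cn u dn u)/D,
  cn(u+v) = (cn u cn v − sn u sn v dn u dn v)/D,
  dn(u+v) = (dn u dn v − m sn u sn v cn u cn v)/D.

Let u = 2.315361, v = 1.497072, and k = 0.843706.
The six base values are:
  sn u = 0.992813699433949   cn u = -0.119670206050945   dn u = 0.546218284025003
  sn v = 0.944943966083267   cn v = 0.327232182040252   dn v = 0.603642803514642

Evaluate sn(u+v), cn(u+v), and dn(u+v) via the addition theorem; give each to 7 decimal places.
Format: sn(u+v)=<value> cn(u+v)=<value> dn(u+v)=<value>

m = k² = 0.711839814436
D = 1 − m·sn²u·sn²v = 0.3734872553297598
sn(u+v) = (sn u·cn v·dn v + sn v·cn u·dn u)/D = 0.1343445732228637/0.3734872553297598 = 0.3597032329905019
cn(u+v) = (cn u·cn v − sn u·sn v·dn u·dn v)/D = -0.3484885443444646/0.3734872553297598 = -0.9330667629790382
dn(u+v) = (dn u·dn v − m·sn u·sn v·cn u·cn v)/D = 0.3558723287596868/0.3734872553297598 = 0.9528366060188039

sn(u+v)=0.3597032 cn(u+v)=-0.9330668 dn(u+v)=0.9528366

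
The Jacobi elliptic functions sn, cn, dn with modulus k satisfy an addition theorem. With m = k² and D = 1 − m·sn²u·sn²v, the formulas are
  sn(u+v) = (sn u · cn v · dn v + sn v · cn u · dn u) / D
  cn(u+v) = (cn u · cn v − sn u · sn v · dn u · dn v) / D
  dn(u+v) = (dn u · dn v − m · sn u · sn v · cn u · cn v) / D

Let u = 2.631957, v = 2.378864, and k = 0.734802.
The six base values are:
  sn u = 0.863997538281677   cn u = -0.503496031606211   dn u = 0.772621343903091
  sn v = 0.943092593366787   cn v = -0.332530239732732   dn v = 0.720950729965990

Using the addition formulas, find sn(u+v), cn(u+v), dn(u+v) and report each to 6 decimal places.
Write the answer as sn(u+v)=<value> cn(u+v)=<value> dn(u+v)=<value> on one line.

sn(u+v)=-0.894772 cn(u+v)=-0.446524 dn(u+v)=0.753472

m = k² = 0.539933979204
D = 1 − m·sn²u·sn²v = 0.6415122351797283
sn(u+v) = (sn u·cn v·dn v + sn v·cn u·dn u)/D = -0.5740071009165331/0.6415122351797283 = -0.8947718678439816
cn(u+v) = (cn u·cn v − sn u·sn v·dn u·dn v)/D = -0.2864503377248629/0.6415122351797283 = -0.4465235766619635
dn(u+v) = (dn u·dn v − m·sn u·sn v·cn u·cn v)/D = 0.4833614161927526/0.6415122351797283 = 0.7534718586580541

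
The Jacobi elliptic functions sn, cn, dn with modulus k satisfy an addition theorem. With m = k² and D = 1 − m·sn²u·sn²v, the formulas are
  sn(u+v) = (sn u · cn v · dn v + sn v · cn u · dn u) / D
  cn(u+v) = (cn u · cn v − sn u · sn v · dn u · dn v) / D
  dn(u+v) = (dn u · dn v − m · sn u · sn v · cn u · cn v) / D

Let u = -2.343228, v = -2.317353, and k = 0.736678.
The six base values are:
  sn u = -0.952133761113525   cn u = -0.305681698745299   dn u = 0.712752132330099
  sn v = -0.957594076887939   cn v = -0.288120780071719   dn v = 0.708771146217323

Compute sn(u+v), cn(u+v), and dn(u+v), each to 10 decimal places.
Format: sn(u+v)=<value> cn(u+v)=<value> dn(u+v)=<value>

sn(u+v)=0.7343860733 cn(u+v)=-0.6787319761 dn(u+v)=0.8410186913

m = k² = 0.542694475684
D = 1 − m·sn²u·sn²v = 0.5488569902347488
sn(u+v) = (sn u·cn v·dn v + sn v·cn u·dn u)/D = 0.4030729298515669/0.5488569902347488 = 0.7343860732814401
cn(u+v) = (cn u·cn v − sn u·sn v·dn u·dn v)/D = -0.3725267895741473/0.5488569902347488 = -0.6787319760923802
dn(u+v) = (dn u·dn v − m·sn u·sn v·cn u·cn v)/D = 0.461598987615776/0.5488569902347488 = 0.8410186912593532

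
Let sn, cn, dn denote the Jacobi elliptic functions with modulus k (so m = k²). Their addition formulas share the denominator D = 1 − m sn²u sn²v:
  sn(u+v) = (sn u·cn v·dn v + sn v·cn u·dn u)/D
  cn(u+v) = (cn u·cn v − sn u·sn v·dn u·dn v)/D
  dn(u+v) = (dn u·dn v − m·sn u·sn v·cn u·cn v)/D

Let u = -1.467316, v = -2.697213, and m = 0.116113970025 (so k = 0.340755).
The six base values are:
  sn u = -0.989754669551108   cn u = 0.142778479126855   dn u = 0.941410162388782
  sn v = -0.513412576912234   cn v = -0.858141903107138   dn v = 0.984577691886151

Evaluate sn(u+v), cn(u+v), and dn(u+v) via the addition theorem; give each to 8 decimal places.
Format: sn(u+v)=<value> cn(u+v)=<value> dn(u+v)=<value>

m = k² = 0.116113970025
D = 1 − m·sn²u·sn²v = 0.9700171715828026
sn(u+v) = (sn u·cn v·dn v + sn v·cn u·dn u)/D = 0.7672416372214169/0.9700171715828026 = 0.7909567579813959
cn(u+v) = (cn u·cn v − sn u·sn v·dn u·dn v)/D = -0.5935263964469482/0.9700171715828026 = -0.611872051170471
dn(u+v) = (dn u·dn v − m·sn u·sn v·cn u·cn v)/D = 0.9341208138857465/0.9700171715828026 = 0.9629941007760893

sn(u+v)=0.79095676 cn(u+v)=-0.61187205 dn(u+v)=0.96299410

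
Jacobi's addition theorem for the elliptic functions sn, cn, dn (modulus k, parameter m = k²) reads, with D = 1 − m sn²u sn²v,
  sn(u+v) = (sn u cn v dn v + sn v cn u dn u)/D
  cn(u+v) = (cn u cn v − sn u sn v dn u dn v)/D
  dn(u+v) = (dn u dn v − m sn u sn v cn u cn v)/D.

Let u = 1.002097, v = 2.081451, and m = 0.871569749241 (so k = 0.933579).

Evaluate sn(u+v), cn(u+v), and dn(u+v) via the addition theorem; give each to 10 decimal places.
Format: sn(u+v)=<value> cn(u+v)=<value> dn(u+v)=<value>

sn(u+v)=0.9723403112 cn(u+v)=-0.2335686608 dn(u+v)=0.4194974912

sn u = 0.7734028080215775, cn u = 0.6339148969257143, dn u = 0.6918590141763874
sn v = 0.9903731679019743, cn v = 0.1384232216783288, dn v = 0.3809598253447116
m = k² = 0.871569749241
D = 1 − m·sn²u·sn²v = 0.4886581146908282
sn(u+v) = (sn u·cn v·dn v + sn v·cn u·dn u)/D = 0.4751419832856571/0.4886581146908282 = 0.9723403111524656
cn(u+v) = (cn u·cn v − sn u·sn v·dn u·dn v)/D = -0.1141352214374114/0.4886581146908282 = -0.2335686608000447
dn(u+v) = (dn u·dn v − m·sn u·sn v·cn u·cn v)/D = 0.2049908531877844/0.4886581146908282 = 0.41949749124187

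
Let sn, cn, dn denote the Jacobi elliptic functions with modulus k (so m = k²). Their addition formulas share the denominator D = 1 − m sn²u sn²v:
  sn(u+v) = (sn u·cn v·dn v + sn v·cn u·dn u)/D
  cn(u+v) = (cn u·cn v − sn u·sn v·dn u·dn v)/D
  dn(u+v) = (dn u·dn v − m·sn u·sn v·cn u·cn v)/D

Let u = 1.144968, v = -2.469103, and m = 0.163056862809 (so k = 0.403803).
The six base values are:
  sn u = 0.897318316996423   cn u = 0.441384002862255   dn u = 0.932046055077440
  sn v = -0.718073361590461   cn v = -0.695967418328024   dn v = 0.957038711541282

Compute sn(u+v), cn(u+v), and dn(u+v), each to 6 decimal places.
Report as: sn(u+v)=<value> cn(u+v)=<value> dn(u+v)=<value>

sn(u+v)=-0.957932 cn(u+v)=0.286994 dn(u+v)=0.922157

m = k² = 0.163056862809
D = 1 − m·sn²u·sn²v = 0.9323029443230783
sn(u+v) = (sn u·cn v·dn v + sn v·cn u·dn u)/D = -0.8930831598112235/0.9323029443230783 = -0.957932360129645
cn(u+v) = (cn u·cn v − sn u·sn v·dn u·dn v)/D = 0.2675654119184345/0.9323029443230783 = 0.2869940651240859
dn(u+v) = (dn u·dn v − m·sn u·sn v·cn u·cn v)/D = 0.8597296254708775/0.9323029443230783 = 0.9221569348309905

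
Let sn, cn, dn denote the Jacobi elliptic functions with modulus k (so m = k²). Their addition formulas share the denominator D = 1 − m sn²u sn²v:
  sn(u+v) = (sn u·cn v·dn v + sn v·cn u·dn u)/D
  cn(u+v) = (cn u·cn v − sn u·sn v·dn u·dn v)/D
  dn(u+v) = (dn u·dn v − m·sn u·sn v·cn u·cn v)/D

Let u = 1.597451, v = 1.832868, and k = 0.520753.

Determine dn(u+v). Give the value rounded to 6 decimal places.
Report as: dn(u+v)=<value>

dn(u+v)=0.999829

sn u = 0.9963578334087211, cn u = 0.08527055649565734, dn u = 0.8548614554223823
sn v = 0.9933099276808424, cn v = -0.1154789486039753, dn v = 0.8558227927322986
m = k² = 0.271183687009
D = 1 − m·sn²u·sn²v = 0.7343781528857715
dn(u+v) = (dn u·dn v − m·sn u·sn v·cn u·cn v)/D = 0.7342527260716952/0.7343781528857715 = 0.9998292067736718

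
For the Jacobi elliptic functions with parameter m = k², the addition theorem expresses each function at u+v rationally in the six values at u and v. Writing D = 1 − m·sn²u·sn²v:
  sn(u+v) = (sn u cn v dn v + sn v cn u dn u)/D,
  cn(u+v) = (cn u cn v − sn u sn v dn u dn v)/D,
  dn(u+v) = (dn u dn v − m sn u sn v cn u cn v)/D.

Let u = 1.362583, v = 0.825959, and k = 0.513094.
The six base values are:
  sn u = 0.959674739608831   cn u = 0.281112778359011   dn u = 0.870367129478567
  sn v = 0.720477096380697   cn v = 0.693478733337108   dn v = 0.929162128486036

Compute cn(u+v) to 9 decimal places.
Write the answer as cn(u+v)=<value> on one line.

m = k² = 0.263265452836
D = 1 − m·sn²u·sn²v = 0.8741415560429989
cn(u+v) = (cn u·cn v − sn u·sn v·dn u·dn v)/D = -0.3642170061572484/0.8741415560429989 = -0.4166567801740942

cn(u+v)=-0.416656780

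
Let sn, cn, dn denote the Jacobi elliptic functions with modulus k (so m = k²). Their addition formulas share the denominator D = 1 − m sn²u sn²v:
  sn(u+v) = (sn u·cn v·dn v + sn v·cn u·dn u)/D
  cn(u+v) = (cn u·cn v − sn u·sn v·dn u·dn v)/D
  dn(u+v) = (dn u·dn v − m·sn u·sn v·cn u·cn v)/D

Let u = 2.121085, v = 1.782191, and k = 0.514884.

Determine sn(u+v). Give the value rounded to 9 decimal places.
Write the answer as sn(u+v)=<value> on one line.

sn(u+v)=-0.487748480

sn u = 0.9326962810596248, cn u = -0.3606627889005815, dn u = 0.8771423890233086
sn v = 0.9971432359684225, cn v = -0.07553387956687363, dn v = 0.8581415914032692
m = k² = 0.265105533456
D = 1 − m·sn²u·sn²v = 0.7706945493644466
sn(u+v) = (sn u·cn v·dn v + sn v·cn u·dn u)/D = -0.3759050952690114/0.7706945493644466 = -0.4877484803532108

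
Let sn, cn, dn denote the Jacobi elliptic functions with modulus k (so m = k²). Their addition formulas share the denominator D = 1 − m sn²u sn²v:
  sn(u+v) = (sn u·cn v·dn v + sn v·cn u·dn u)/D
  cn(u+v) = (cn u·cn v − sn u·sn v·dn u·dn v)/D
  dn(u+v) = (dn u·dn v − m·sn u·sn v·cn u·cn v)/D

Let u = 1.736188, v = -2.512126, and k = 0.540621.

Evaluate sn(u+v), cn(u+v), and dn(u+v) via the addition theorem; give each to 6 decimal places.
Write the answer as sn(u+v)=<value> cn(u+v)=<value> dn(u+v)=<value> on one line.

sn(u+v)=-0.685918 cn(u+v)=0.727679 dn(u+v)=0.928704

sn u = 0.9997459960205972, cn u = -0.02253760059953111, dn u = 0.8413544981336484
sn v = -0.7682010542676415, cn v = -0.640208669280637, dn v = 0.909681944529481
m = k² = 0.292271065641
D = 1 − m·sn²u·sn²v = 0.8276088496576512
sn(u+v) = (sn u·cn v·dn v + sn v·cn u·dn u)/D = -0.5676716245922457/0.8276088496576512 = -0.6859177796697907
cn(u+v) = (cn u·cn v − sn u·sn v·dn u·dn v)/D = 0.6022336213334997/0.8276088496576512 = 0.7276790498103298
dn(u+v) = (dn u·dn v − m·sn u·sn v·cn u·cn v)/D = 0.7686037622954191/0.8276088496576512 = 0.9287041367590014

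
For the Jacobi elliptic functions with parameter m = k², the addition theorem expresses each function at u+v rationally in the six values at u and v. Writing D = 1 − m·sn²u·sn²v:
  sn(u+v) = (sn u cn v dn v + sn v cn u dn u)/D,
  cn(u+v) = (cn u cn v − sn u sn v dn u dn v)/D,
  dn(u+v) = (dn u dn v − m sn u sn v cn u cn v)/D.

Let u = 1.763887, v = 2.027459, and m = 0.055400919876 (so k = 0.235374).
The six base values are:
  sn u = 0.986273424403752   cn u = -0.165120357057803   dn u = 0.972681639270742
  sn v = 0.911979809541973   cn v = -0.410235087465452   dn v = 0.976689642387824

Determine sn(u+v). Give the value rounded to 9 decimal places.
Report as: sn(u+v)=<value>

m = k² = 0.055400919876
D = 1 − m·sn²u·sn²v = 0.9551789439554009
sn(u+v) = (sn u·cn v·dn v + sn v·cn u·dn u)/D = -0.5416451587374897/0.9551789439554009 = -0.5670614518516649

sn(u+v)=-0.567061452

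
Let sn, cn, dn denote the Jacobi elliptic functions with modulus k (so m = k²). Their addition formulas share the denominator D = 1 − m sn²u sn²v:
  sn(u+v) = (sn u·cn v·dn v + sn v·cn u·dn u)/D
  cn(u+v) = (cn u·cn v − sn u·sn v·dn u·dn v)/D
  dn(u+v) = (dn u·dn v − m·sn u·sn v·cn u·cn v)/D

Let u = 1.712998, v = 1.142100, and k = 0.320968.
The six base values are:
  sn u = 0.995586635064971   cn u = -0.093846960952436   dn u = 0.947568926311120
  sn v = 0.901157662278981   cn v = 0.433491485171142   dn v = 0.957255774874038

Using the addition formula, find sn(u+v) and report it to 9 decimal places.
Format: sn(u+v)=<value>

sn(u+v)=0.363104350

m = k² = 0.103020457024
D = 1 − m·sn²u·sn²v = 0.9170754454056654
sn(u+v) = (sn u·cn v·dn v + sn v·cn u·dn u)/D = 0.3329940833568754/0.9170754454056654 = 0.3631043498384983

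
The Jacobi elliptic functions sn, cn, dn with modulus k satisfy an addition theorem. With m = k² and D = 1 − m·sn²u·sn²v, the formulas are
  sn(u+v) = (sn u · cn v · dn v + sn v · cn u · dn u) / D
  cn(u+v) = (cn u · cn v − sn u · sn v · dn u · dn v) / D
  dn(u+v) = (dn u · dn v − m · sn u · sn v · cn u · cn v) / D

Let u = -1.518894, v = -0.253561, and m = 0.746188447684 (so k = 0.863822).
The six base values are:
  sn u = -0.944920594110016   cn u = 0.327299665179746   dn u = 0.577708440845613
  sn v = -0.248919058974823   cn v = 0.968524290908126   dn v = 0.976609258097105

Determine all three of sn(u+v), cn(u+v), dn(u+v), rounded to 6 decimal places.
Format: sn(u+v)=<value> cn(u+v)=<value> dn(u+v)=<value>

m = k² = 0.746188447684
D = 1 − m·sn²u·sn²v = 0.9587185017691284
sn(u+v) = (sn u·cn v·dn v + sn v·cn u·dn u)/D = -0.9408383995556583/0.9587185017691284 = -0.9813499977517114
cn(u+v) = (cn u·cn v − sn u·sn v·dn u·dn v)/D = 0.1842939813341438/0.9587185017691284 = 0.1922295032317256
dn(u+v) = (dn u·dn v − m·sn u·sn v·cn u·cn v)/D = 0.5085591343357204/0.9587185017691284 = 0.5304572023980694

sn(u+v)=-0.981350 cn(u+v)=0.192230 dn(u+v)=0.530457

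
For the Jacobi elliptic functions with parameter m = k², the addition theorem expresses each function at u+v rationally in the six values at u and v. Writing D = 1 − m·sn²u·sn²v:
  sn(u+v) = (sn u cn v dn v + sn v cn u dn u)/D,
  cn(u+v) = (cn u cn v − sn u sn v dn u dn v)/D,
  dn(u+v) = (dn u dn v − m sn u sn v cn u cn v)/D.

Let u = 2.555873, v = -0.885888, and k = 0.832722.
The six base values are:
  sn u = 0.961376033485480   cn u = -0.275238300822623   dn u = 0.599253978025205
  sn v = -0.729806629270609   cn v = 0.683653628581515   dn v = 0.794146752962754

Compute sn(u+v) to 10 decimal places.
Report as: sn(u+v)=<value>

sn(u+v)=0.9752158690

m = k² = 0.693425929284
D = 1 − m·sn²u·sn²v = 0.6586481446817785
sn(u+v) = (sn u·cn v·dn v + sn v·cn u·dn u)/D = 0.6423241227773517/0.6586481446817785 = 0.975215868994342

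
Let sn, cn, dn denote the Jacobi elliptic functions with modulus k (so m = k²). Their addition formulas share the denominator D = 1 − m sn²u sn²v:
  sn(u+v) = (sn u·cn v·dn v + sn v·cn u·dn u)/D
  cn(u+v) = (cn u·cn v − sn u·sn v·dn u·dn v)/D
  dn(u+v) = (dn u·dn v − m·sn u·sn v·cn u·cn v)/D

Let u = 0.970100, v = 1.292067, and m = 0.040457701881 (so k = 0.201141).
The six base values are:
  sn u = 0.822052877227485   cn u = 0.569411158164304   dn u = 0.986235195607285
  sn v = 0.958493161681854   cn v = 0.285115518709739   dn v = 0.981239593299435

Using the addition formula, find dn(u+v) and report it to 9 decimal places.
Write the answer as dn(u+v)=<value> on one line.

m = k² = 0.040457701881
D = 1 − m·sn²u·sn²v = 0.9748823644348458
dn(u+v) = (dn u·dn v − m·sn u·sn v·cn u·cn v)/D = 0.9625577069553326/0.9748823644348458 = 0.987357800357115

dn(u+v)=0.987357800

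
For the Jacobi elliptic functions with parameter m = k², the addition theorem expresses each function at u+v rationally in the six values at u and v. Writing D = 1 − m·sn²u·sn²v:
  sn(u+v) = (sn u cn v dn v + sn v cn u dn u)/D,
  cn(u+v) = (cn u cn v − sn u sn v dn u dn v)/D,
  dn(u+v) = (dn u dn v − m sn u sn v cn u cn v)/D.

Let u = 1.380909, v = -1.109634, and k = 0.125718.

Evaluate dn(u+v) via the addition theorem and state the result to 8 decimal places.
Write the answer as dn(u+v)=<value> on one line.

sn u = 0.9811225723398885, cn u = 0.1933869128073569, dn u = 0.9923638789870266
sn v = -0.8942821312440021, cn v = 0.4475035974578141, dn v = 0.9936599461103543
m = k² = 0.015805015524
D = 1 − m·sn²u·sn²v = 0.9878328022094051
dn(u+v) = (dn u·dn v − m·sn u·sn v·cn u·cn v)/D = 0.9872723355401083/0.9878328022094051 = 0.9994326300280339

dn(u+v)=0.99943263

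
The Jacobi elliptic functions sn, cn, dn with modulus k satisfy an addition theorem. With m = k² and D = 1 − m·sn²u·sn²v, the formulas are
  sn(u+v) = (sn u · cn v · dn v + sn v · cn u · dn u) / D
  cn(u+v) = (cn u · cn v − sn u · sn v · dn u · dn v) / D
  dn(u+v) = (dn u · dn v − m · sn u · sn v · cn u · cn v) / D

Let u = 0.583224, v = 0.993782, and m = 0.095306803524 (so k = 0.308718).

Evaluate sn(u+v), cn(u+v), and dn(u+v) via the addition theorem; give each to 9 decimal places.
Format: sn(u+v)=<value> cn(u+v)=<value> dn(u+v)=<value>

sn(u+v)=0.999496402 cn(u+v)=0.031732358 dn(u+v)=0.951204061

sn u = 0.5482613033443731, cn u = 0.8363070866943131, dn u = 0.985571755073078
sn v = 0.8310614021380566, cn v = 0.5561806773669213, dn v = 0.966527346741596
m = k² = 0.095306803524
D = 1 − m·sn²u·sn²v = 0.9802136668507045
sn(u+v) = (sn u·cn v·dn v + sn v·cn u·dn u)/D = 0.9797200331294262/0.9802136668507045 = 0.9994964019193241
cn(u+v) = (cn u·cn v − sn u·sn v·dn u·dn v)/D = 0.03110449108697786/0.9802136668507045 = 0.0317323580958756
dn(u+v) = (dn u·dn v − m·sn u·sn v·cn u·cn v)/D = 0.9323832201897039/0.9802136668507045 = 0.9512040606262169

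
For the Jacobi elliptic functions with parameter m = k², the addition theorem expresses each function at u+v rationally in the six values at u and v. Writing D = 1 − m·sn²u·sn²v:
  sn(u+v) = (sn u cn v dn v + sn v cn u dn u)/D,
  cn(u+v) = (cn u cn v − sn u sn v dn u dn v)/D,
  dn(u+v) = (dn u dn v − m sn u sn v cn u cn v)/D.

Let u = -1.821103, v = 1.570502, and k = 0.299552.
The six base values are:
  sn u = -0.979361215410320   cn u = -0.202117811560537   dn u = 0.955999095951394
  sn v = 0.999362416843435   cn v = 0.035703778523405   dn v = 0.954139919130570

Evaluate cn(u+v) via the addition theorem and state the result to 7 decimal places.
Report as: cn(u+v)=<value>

m = k² = 0.089731400704
D = 1 − m·sn²u·sn²v = 0.9140439845908562
cn(u+v) = (cn u·cn v − sn u·sn v·dn u·dn v)/D = 0.8855451478907872/0.9140439845908562 = 0.9688211539263883

cn(u+v)=0.9688212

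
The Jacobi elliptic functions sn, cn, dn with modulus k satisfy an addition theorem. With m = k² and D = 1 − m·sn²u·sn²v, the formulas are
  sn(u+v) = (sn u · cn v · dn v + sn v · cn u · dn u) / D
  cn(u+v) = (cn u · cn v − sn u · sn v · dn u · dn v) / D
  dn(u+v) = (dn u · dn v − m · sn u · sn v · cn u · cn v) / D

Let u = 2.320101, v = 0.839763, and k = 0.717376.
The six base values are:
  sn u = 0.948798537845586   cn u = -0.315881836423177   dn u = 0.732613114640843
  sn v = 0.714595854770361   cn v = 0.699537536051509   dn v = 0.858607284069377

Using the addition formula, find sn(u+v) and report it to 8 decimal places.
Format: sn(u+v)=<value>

sn(u+v)=0.52985169

m = k² = 0.514628325376
D = 1 − m·sn²u·sn²v = 0.7634283575738475
sn(u+v) = (sn u·cn v·dn v + sn v·cn u·dn u)/D = 0.404503806984565/0.7634283575738475 = 0.5298516920042976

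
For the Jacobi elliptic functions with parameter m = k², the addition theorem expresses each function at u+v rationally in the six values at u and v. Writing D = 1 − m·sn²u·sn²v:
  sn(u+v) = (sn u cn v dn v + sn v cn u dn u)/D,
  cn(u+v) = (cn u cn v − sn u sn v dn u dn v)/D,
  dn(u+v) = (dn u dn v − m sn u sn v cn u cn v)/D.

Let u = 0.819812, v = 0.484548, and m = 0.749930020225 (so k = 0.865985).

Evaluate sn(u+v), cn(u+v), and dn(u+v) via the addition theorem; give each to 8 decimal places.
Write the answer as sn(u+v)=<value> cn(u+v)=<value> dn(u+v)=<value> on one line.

sn(u+v)=0.89417165 cn(u+v)=0.44772431 dn(u+v)=0.63277069

sn u = 0.6892008183701408, cn u = 0.7245703775051311, dn u = 0.8023620842271768
sn v = 0.4538471969966202, cn v = 0.8910795260684149, dn v = 0.9195278438292765
m = k² = 0.749930020225
D = 1 − m·sn²u·sn²v = 0.9266277861665186
sn(u+v) = (sn u·cn v·dn v + sn v·cn u·dn u)/D = 0.8285642986154618/0.9266277861665186 = 0.8941716522912099
cn(u+v) = (cn u·cn v − sn u·sn v·dn u·dn v)/D = 0.4148737846089231/0.9266277861665186 = 0.4477243082956382
dn(u+v) = (dn u·dn v − m·sn u·sn v·cn u·cn v)/D = 0.5863429020818/0.9266277861665186 = 0.6327706883337857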